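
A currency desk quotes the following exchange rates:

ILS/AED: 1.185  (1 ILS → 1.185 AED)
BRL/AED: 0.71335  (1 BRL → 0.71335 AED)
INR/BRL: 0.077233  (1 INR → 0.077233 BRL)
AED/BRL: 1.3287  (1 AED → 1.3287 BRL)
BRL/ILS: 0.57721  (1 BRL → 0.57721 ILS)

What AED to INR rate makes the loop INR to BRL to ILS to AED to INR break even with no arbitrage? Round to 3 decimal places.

18.930

Known legs of the cycle: 0.077233 × 0.57721 × 1.185 = 0.05282689701705
For no arbitrage the full-cycle product must be 1, so the missing rate is 1 / 0.05282689701705 ≈ 18.92975.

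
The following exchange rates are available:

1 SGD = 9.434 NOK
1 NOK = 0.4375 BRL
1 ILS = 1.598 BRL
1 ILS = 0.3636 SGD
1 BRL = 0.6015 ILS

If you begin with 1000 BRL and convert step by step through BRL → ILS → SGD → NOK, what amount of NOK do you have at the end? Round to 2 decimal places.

1000 BRL × 0.6015 = 601.5 ILS
601.5 ILS × 0.3636 = 218.7054 SGD
218.7054 SGD × 9.434 = 2063.2667436 NOK

2063.27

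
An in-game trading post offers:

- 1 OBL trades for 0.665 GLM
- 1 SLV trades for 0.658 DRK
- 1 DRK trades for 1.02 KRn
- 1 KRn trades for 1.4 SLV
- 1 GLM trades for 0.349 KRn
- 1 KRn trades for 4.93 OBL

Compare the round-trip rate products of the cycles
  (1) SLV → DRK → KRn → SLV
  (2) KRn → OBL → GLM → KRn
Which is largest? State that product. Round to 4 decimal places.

(1) 0.658 × 1.02 × 1.4 = 0.93962
(2) 4.93 × 0.665 × 0.349 = 1.14418
Highest is cycle (2) at 1.1442 (>1, arbitrage).

1.1442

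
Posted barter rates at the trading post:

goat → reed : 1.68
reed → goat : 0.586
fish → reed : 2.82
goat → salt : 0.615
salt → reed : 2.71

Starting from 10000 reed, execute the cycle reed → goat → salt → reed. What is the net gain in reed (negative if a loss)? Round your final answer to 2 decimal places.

10000 reed × 0.586 = 5860 goat
5860 goat × 0.615 = 3603.9 salt
3603.9 salt × 2.71 = 9766.569 reed
Net change: 9766.569 − 10000 = -233.431 reed

-233.43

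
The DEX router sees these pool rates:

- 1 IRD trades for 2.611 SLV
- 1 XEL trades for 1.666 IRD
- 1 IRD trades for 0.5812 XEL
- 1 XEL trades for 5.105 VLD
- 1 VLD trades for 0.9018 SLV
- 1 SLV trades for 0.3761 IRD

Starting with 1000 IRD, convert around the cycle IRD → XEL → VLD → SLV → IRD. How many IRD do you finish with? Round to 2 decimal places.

1000 IRD × 0.5812 = 581.2 XEL
581.2 XEL × 5.105 = 2967.026 VLD
2967.026 VLD × 0.9018 = 2675.6640468 SLV
2675.6640468 SLV × 0.3761 = 1006.31724800148 IRD

1006.32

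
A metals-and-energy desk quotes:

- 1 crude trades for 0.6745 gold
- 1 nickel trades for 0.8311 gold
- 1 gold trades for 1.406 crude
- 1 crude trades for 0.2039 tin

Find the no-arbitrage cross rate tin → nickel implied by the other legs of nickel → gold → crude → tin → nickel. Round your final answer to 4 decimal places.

4.1971

Known legs of the cycle: 0.8311 × 1.406 × 0.2039 = 0.23826257374
For no arbitrage the full-cycle product must be 1, so the missing rate is 1 / 0.23826257374 ≈ 4.197050.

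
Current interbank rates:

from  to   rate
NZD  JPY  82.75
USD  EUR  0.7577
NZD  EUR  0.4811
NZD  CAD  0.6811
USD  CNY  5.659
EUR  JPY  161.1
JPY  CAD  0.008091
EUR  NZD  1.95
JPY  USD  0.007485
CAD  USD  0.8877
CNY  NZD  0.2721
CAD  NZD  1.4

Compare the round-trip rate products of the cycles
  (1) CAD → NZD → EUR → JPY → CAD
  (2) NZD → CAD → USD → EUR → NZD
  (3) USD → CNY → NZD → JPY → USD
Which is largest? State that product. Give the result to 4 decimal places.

0.9537

(1) 1.4 × 0.4811 × 161.1 × 0.008091 = 0.87793
(2) 0.6811 × 0.8877 × 0.7577 × 1.95 = 0.89332
(3) 5.659 × 0.2721 × 82.75 × 0.007485 = 0.95374
Highest is cycle (3) at 0.9537 (≤1, no arbitrage).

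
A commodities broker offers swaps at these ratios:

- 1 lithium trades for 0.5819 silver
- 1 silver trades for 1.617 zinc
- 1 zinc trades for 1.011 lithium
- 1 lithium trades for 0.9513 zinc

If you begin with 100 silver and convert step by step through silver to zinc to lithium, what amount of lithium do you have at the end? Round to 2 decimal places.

163.48

100 silver × 1.617 = 161.7 zinc
161.7 zinc × 1.011 = 163.4787 lithium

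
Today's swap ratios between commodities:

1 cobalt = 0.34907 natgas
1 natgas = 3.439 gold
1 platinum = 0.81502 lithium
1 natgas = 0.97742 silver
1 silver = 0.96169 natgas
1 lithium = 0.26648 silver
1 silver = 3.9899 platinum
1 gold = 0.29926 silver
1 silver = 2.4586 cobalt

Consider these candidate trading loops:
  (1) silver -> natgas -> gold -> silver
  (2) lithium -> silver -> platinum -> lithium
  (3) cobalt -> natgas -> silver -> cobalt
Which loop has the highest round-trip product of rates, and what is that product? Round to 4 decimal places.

0.9897

(1) 0.96169 × 3.439 × 0.29926 = 0.98973
(2) 0.26648 × 3.9899 × 0.81502 = 0.86655
(3) 0.34907 × 0.97742 × 2.4586 = 0.83884
Highest is cycle (1) at 0.9897 (≤1, no arbitrage).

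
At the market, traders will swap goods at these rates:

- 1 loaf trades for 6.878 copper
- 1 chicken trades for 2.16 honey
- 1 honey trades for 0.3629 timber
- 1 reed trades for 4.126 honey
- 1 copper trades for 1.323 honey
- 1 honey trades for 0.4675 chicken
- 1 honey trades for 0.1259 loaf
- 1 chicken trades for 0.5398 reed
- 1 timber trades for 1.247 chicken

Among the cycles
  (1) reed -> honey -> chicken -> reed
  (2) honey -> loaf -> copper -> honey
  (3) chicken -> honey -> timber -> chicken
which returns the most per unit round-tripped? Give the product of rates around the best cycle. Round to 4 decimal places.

(1) 4.126 × 0.4675 × 0.5398 = 1.04122
(2) 0.1259 × 6.878 × 1.323 = 1.14564
(3) 2.16 × 0.3629 × 1.247 = 0.97748
Highest is cycle (2) at 1.1456 (>1, arbitrage).

1.1456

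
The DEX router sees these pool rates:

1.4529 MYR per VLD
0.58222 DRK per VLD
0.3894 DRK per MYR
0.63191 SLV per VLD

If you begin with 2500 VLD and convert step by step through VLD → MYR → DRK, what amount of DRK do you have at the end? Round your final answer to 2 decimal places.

2500 VLD × 1.4529 = 3632.25 MYR
3632.25 MYR × 0.3894 = 1414.39815 DRK

1414.40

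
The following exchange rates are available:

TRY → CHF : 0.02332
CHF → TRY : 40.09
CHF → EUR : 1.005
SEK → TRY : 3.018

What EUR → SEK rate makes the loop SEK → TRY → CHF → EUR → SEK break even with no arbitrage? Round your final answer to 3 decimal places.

Known legs of the cycle: 3.018 × 0.02332 × 1.005 = 0.0707316588
For no arbitrage the full-cycle product must be 1, so the missing rate is 1 / 0.0707316588 ≈ 14.13794.

14.138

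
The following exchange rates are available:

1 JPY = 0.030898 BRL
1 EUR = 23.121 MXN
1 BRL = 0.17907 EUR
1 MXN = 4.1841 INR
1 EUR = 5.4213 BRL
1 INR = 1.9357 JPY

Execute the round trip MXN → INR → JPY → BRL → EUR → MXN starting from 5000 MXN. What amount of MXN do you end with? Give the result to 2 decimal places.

5180.48

5000 MXN × 4.1841 = 20920.5 INR
20920.5 INR × 1.9357 = 40495.81185 JPY
40495.81185 JPY × 0.030898 = 1251.2395945413 BRL
1251.2395945413 BRL × 0.17907 = 224.059474194510591 EUR
224.059474194510591 EUR × 23.121 = 5180.479102851279374511 MXN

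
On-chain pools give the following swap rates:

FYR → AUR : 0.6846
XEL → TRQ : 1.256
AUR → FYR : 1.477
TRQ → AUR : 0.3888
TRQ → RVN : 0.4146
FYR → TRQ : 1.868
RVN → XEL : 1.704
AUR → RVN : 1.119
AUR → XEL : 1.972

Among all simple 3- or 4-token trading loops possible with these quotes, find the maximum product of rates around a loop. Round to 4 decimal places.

TRQ→AUR→FYR→TRQ: 0.3888 × 1.477 × 1.868 = 1.07271
TRQ→AUR→XEL→TRQ: 0.3888 × 1.972 × 1.256 = 0.96299
RVN→XEL→TRQ→AUR→RVN: 1.704 × 1.256 × 0.3888 × 1.119 = 0.93114
RVN→XEL→TRQ→RVN: 1.704 × 1.256 × 0.4146 = 0.88734
Maximum is TRQ→AUR→FYR→TRQ at 1.0727; arbitrage exists.

1.0727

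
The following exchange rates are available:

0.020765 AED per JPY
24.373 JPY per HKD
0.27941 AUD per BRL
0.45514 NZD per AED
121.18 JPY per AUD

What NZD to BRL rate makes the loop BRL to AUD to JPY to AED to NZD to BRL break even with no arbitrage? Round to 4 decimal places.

3.1250

Known legs of the cycle: 0.27941 × 121.18 × 0.020765 × 0.45514 = 0.31999989373942198
For no arbitrage the full-cycle product must be 1, so the missing rate is 1 / 0.31999989373942198 ≈ 3.125001.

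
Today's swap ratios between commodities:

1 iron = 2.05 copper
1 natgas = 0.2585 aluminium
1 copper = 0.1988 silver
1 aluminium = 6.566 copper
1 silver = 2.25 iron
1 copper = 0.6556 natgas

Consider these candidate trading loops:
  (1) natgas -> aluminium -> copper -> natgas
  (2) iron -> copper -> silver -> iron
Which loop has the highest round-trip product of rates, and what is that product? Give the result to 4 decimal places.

1.1128

(1) 0.2585 × 6.566 × 0.6556 = 1.11276
(2) 2.05 × 0.1988 × 2.25 = 0.91697
Highest is cycle (1) at 1.1128 (>1, arbitrage).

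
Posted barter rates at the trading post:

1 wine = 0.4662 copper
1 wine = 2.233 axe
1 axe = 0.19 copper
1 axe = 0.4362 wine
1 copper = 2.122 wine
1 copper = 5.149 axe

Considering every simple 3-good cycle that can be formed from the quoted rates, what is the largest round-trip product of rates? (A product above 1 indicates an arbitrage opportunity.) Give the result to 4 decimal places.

wine→copper→axe→wine: 0.4662 × 5.149 × 0.4362 = 1.04708
wine→axe→copper→wine: 2.233 × 0.19 × 2.122 = 0.90030
Maximum is wine→copper→axe→wine at 1.0471; arbitrage exists.

1.0471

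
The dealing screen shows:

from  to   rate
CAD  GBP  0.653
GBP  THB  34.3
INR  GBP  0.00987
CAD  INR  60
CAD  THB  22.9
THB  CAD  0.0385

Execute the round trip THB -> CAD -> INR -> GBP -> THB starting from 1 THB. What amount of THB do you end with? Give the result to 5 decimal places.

1 THB × 0.0385 = 0.0385 CAD
0.0385 CAD × 60 = 2.31 INR
2.31 INR × 0.00987 = 0.0227997 GBP
0.0227997 GBP × 34.3 = 0.78202971 THB

0.78203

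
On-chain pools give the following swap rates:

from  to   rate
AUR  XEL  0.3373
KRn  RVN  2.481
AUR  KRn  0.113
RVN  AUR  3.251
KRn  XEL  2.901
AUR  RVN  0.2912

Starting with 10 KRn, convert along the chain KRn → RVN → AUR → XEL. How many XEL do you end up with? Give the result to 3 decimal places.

27.206

10 KRn × 2.481 = 24.81 RVN
24.81 RVN × 3.251 = 80.65731 AUR
80.65731 AUR × 0.3373 = 27.205710663 XEL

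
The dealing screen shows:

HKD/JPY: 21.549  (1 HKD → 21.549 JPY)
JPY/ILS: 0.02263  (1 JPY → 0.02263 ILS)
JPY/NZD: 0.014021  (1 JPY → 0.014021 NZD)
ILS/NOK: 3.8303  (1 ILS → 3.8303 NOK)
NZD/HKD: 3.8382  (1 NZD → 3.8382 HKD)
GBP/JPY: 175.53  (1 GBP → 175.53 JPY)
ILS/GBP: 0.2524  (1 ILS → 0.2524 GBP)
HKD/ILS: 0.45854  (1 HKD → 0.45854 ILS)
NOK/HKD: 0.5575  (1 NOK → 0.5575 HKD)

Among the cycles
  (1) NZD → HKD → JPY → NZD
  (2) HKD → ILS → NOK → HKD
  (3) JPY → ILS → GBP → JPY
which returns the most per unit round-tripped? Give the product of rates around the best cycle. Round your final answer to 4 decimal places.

1.1597

(1) 3.8382 × 21.549 × 0.014021 = 1.15967
(2) 0.45854 × 3.8303 × 0.5575 = 0.97916
(3) 0.02263 × 0.2524 × 175.53 = 1.00259
Highest is cycle (1) at 1.1597 (>1, arbitrage).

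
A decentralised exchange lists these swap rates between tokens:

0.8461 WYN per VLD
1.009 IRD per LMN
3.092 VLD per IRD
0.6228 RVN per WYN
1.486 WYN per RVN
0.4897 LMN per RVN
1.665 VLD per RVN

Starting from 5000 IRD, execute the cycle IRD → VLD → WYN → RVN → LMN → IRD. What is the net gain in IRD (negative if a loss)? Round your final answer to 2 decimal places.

5000 IRD × 3.092 = 15460 VLD
15460 VLD × 0.8461 = 13080.706 WYN
13080.706 WYN × 0.6228 = 8146.6636968 RVN
8146.6636968 RVN × 0.4897 = 3989.42121232296 LMN
3989.42121232296 LMN × 1.009 = 4025.32600323386664 IRD
Net change: 4025.32600323386664 − 5000 = -974.67399676613336 IRD

-974.67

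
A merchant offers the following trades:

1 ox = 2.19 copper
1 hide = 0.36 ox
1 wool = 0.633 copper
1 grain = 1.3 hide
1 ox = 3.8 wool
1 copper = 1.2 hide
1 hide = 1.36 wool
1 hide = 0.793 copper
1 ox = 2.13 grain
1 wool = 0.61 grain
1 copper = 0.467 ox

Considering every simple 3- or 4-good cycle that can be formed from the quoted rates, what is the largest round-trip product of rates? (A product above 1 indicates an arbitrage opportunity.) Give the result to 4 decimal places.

1.1233

wool→copper→ox→wool: 0.633 × 0.467 × 3.8 = 1.12332
hide→ox→wool→grain→hide: 0.36 × 3.8 × 0.61 × 1.3 = 1.08482
hide→wool→grain→hide: 1.36 × 0.61 × 1.3 = 1.07848
hide→ox→wool→copper→hide: 0.36 × 3.8 × 0.633 × 1.2 = 1.03913
hide→wool→copper→hide: 1.36 × 0.633 × 1.2 = 1.03306
hide→copper→ox→grain→hide: 0.793 × 0.467 × 2.13 × 1.3 = 1.02545
hide→ox→grain→hide: 0.36 × 2.13 × 1.3 = 0.99684
hide→ox→copper→hide: 0.36 × 2.19 × 1.2 = 0.94608
Maximum is wool→copper→ox→wool at 1.1233; arbitrage exists.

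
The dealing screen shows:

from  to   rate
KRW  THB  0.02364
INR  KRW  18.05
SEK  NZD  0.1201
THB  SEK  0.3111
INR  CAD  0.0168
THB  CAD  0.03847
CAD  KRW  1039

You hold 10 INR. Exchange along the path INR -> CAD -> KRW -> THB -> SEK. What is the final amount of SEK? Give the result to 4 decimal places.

10 INR × 0.0168 = 0.168 CAD
0.168 CAD × 1039 = 174.552 KRW
174.552 KRW × 0.02364 = 4.12640928 THB
4.12640928 THB × 0.3111 = 1.283725927008 SEK

1.2837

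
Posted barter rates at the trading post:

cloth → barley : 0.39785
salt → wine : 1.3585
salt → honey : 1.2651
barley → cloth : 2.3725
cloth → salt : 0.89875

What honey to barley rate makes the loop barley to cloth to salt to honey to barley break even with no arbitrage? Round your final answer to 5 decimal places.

0.37071

Known legs of the cycle: 2.3725 × 0.89875 × 1.2651 = 2.6975529628125
For no arbitrage the full-cycle product must be 1, so the missing rate is 1 / 2.6975529628125 ≈ 0.3707063.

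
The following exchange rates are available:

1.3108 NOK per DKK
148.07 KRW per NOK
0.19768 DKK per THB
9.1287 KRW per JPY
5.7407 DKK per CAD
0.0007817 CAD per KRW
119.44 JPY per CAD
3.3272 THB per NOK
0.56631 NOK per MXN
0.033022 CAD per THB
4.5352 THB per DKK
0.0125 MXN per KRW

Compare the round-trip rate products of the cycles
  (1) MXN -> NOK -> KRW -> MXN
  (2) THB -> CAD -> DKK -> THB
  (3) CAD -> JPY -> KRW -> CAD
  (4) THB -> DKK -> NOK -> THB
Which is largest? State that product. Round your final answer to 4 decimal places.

1.0482

(1) 0.56631 × 148.07 × 0.0125 = 1.04817
(2) 0.033022 × 5.7407 × 4.5352 = 0.85974
(3) 119.44 × 9.1287 × 0.0007817 = 0.85231
(4) 0.19768 × 1.3108 × 3.3272 = 0.86214
Highest is cycle (1) at 1.0482 (>1, arbitrage).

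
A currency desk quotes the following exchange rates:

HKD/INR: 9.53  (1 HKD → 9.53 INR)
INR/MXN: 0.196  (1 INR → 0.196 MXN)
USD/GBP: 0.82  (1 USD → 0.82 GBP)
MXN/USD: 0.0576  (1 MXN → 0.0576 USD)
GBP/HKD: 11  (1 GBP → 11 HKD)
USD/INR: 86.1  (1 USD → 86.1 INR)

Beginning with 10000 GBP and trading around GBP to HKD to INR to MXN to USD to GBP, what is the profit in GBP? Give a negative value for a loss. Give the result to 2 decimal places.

10000 GBP × 11 = 110000 HKD
110000 HKD × 9.53 = 1048300 INR
1048300 INR × 0.196 = 205466.8 MXN
205466.8 MXN × 0.0576 = 11834.88768 USD
11834.88768 USD × 0.82 = 9704.6078976 GBP
Net change: 9704.6078976 − 10000 = -295.3921024 GBP

-295.39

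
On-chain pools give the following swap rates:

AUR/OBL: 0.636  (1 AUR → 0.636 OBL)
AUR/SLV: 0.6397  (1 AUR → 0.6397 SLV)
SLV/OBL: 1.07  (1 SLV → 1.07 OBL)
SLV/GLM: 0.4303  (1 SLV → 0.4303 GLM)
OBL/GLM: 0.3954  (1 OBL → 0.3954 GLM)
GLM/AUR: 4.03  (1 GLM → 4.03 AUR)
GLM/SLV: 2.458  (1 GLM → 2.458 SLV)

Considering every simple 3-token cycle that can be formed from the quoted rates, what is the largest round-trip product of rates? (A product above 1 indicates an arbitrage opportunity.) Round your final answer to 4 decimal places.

GLM→AUR→SLV→GLM: 4.03 × 0.6397 × 0.4303 = 1.10931
OBL→GLM→SLV→OBL: 0.3954 × 2.458 × 1.07 = 1.03993
OBL→GLM→AUR→OBL: 0.3954 × 4.03 × 0.636 = 1.01344
Maximum is GLM→AUR→SLV→GLM at 1.1093; arbitrage exists.

1.1093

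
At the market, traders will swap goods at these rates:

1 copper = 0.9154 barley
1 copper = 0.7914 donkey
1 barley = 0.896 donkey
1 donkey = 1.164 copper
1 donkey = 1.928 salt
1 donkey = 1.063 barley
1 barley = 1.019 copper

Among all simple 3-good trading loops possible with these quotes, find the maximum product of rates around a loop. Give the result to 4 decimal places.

barley→donkey→copper→barley: 0.896 × 1.164 × 0.9154 = 0.95471
barley→copper→donkey→barley: 1.019 × 0.7914 × 1.063 = 0.85724
Maximum is barley→donkey→copper→barley at 0.9547; no arbitrage — every cycle loses value.

0.9547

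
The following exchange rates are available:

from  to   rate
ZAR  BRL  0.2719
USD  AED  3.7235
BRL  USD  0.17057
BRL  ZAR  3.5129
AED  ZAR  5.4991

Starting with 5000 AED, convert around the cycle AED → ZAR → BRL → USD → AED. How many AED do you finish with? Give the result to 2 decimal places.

4748.15

5000 AED × 5.4991 = 27495.5 ZAR
27495.5 ZAR × 0.2719 = 7476.02645 BRL
7476.02645 BRL × 0.17057 = 1275.1858315765 USD
1275.1858315765 USD × 3.7235 = 4748.15444387509775 AED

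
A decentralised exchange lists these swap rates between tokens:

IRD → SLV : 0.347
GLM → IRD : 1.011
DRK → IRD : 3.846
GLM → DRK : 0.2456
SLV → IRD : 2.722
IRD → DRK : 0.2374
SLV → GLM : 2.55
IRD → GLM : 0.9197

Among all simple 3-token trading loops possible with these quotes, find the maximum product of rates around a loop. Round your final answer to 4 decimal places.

0.8946

GLM→IRD→SLV→GLM: 1.011 × 0.347 × 2.55 = 0.89458
DRK→IRD→GLM→DRK: 3.846 × 0.9197 × 0.2456 = 0.86873
Maximum is GLM→IRD→SLV→GLM at 0.8946; no arbitrage — every cycle loses value.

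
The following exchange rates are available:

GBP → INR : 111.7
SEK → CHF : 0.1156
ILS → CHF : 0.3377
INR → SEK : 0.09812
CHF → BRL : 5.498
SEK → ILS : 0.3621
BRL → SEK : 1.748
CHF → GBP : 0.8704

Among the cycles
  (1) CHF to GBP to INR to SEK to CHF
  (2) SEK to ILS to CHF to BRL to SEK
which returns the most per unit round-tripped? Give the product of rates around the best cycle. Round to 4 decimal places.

1.1752

(1) 0.8704 × 111.7 × 0.09812 × 0.1156 = 1.10278
(2) 0.3621 × 0.3377 × 5.498 × 1.748 = 1.17518
Highest is cycle (2) at 1.1752 (>1, arbitrage).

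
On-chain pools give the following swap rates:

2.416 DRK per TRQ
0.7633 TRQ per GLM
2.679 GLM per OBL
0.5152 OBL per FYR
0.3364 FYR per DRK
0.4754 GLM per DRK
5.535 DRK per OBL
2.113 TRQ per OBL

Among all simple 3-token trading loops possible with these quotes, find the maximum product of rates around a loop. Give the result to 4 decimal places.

DRK→FYR→OBL→DRK: 0.3364 × 0.5152 × 5.535 = 0.95929
GLM→TRQ→DRK→GLM: 0.7633 × 2.416 × 0.4754 = 0.87670
Maximum is DRK→FYR→OBL→DRK at 0.9593; no arbitrage — every cycle loses value.

0.9593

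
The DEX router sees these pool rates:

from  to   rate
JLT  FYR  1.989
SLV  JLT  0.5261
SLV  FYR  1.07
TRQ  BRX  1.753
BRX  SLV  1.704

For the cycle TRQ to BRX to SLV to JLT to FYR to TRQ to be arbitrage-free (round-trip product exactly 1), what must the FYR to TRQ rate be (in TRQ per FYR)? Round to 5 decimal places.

0.31992

Known legs of the cycle: 1.753 × 1.704 × 0.5261 × 1.989 = 3.1257525305448
For no arbitrage the full-cycle product must be 1, so the missing rate is 1 / 3.1257525305448 ≈ 0.3199230.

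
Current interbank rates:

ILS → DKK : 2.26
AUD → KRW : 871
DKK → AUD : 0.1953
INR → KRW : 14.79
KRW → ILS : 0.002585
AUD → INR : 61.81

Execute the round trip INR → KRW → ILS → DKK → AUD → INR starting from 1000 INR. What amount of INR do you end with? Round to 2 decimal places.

1000 INR × 14.79 = 14790 KRW
14790 KRW × 0.002585 = 38.23215 ILS
38.23215 ILS × 2.26 = 86.404659 DKK
86.404659 DKK × 0.1953 = 16.8748299027 AUD
16.8748299027 AUD × 61.81 = 1043.033236285887 INR

1043.03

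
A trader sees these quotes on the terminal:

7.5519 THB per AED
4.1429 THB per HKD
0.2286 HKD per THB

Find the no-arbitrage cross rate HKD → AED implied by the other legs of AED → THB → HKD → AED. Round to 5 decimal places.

0.57925

Known legs of the cycle: 7.5519 × 0.2286 = 1.72636434
For no arbitrage the full-cycle product must be 1, so the missing rate is 1 / 1.72636434 ≈ 0.5792520.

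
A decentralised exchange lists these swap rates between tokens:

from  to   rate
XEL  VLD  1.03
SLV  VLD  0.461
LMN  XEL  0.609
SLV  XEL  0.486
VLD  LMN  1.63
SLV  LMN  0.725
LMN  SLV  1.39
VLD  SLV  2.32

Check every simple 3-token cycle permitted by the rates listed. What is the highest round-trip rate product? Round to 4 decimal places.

SLV→XEL→VLD→SLV: 0.486 × 1.03 × 2.32 = 1.16135
SLV→VLD→LMN→SLV: 0.461 × 1.63 × 1.39 = 1.04449
XEL→VLD→LMN→XEL: 1.03 × 1.63 × 0.609 = 1.02245
Maximum is SLV→XEL→VLD→SLV at 1.1613; arbitrage exists.

1.1613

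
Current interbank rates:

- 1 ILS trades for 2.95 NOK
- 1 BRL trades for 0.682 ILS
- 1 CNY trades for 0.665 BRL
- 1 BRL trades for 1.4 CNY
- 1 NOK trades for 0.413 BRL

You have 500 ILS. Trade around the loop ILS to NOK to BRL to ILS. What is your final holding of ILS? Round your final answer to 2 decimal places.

500 ILS × 2.95 = 1475 NOK
1475 NOK × 0.413 = 609.175 BRL
609.175 BRL × 0.682 = 415.45735 ILS

415.46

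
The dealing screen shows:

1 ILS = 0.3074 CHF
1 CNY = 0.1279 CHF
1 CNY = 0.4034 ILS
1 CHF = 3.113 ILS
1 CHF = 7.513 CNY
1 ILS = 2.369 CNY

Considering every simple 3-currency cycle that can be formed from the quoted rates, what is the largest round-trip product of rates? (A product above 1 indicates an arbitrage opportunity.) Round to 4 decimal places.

ILS→CNY→CHF→ILS: 2.369 × 0.1279 × 3.113 = 0.94322
ILS→CHF→CNY→ILS: 0.3074 × 7.513 × 0.4034 = 0.93165
Maximum is ILS→CNY→CHF→ILS at 0.9432; no arbitrage — every cycle loses value.

0.9432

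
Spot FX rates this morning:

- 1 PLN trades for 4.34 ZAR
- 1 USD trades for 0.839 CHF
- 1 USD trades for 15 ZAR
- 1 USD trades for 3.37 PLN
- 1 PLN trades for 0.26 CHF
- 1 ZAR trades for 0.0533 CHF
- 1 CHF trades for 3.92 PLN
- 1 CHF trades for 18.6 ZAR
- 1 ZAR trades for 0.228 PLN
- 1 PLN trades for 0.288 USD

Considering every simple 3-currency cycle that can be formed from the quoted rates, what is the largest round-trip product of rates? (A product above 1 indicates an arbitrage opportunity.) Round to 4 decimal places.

1.1026

ZAR→PLN→CHF→ZAR: 0.228 × 0.26 × 18.6 = 1.10261
USD→ZAR→PLN→USD: 15 × 0.228 × 0.288 = 0.98496
USD→CHF→PLN→USD: 0.839 × 3.92 × 0.288 = 0.94720
ZAR→CHF→PLN→ZAR: 0.0533 × 3.92 × 4.34 = 0.90678
Maximum is ZAR→PLN→CHF→ZAR at 1.1026; arbitrage exists.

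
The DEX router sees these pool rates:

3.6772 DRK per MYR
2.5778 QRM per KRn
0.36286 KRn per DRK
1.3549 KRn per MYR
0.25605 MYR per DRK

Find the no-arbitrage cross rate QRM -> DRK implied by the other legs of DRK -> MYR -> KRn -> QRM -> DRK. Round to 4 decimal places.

Known legs of the cycle: 0.25605 × 1.3549 × 2.5778 = 0.894295905381
For no arbitrage the full-cycle product must be 1, so the missing rate is 1 / 0.894295905381 ≈ 1.118198.

1.1182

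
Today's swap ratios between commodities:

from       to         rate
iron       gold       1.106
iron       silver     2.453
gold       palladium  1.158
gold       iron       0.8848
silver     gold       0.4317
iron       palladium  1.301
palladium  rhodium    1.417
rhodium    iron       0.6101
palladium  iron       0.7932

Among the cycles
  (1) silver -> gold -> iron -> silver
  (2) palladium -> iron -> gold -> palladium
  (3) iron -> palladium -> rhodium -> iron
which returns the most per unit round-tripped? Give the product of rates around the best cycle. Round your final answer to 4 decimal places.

1.1247

(1) 0.4317 × 0.8848 × 2.453 = 0.93697
(2) 0.7932 × 1.106 × 1.158 = 1.01589
(3) 1.301 × 1.417 × 0.6101 = 1.12473
Highest is cycle (3) at 1.1247 (>1, arbitrage).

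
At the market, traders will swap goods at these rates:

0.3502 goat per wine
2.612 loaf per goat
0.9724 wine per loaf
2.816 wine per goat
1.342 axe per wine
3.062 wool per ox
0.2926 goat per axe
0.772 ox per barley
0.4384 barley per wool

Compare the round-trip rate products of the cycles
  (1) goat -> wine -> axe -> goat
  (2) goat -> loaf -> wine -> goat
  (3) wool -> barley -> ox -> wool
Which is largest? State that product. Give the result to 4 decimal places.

1.1058

(1) 2.816 × 1.342 × 0.2926 = 1.10576
(2) 2.612 × 0.9724 × 0.3502 = 0.88948
(3) 0.4384 × 0.772 × 3.062 = 1.03632
Highest is cycle (1) at 1.1058 (>1, arbitrage).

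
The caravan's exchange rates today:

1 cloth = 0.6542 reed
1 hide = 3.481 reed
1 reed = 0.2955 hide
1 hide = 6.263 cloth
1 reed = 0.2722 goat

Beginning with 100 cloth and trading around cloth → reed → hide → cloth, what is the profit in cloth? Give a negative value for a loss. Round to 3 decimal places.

100 cloth × 0.6542 = 65.42 reed
65.42 reed × 0.2955 = 19.33161 hide
19.33161 hide × 6.263 = 121.07387343 cloth
Net change: 121.07387343 − 100 = 21.07387343 cloth

21.074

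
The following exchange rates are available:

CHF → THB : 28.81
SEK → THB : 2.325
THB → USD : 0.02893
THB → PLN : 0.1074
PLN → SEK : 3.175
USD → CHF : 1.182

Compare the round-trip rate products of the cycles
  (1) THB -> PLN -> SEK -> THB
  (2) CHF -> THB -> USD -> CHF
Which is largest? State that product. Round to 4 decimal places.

(1) 0.1074 × 3.175 × 2.325 = 0.79281
(2) 28.81 × 0.02893 × 1.182 = 0.98517
Highest is cycle (2) at 0.9852 (≤1, no arbitrage).

0.9852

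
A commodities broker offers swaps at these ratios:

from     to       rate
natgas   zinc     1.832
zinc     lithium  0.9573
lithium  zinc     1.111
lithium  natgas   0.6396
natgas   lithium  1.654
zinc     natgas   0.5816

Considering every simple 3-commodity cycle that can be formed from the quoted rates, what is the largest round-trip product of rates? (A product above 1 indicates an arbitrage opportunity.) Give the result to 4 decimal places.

lithium→natgas→zinc→lithium: 0.6396 × 1.832 × 0.9573 = 1.12171
lithium→zinc→natgas→lithium: 1.111 × 0.5816 × 1.654 = 1.06874
Maximum is lithium→natgas→zinc→lithium at 1.1217; arbitrage exists.

1.1217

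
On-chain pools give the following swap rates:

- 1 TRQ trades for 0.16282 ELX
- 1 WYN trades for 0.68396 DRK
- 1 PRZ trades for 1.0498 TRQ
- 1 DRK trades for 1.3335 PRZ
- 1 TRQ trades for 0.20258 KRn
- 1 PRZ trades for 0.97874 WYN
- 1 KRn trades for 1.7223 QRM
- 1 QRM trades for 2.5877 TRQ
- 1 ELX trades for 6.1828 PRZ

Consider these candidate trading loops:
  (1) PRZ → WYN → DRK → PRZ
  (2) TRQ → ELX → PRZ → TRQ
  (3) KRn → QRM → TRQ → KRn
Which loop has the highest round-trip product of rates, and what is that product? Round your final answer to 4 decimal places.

1.0568

(1) 0.97874 × 0.68396 × 1.3335 = 0.89267
(2) 0.16282 × 6.1828 × 1.0498 = 1.05682
(3) 1.7223 × 2.5877 × 0.20258 = 0.90286
Highest is cycle (2) at 1.0568 (>1, arbitrage).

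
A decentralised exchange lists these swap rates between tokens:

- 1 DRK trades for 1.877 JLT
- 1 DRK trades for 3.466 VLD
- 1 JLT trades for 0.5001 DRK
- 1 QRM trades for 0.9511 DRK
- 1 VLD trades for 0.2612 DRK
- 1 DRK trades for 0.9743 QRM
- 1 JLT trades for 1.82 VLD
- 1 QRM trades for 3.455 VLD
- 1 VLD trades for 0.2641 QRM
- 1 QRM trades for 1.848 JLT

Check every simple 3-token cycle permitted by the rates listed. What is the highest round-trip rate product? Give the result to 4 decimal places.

JLT→DRK→QRM→JLT: 0.5001 × 0.9743 × 1.848 = 0.90043
JLT→VLD→DRK→JLT: 1.82 × 0.2612 × 1.877 = 0.89230
JLT→VLD→QRM→JLT: 1.82 × 0.2641 × 1.848 = 0.88826
QRM→VLD→DRK→QRM: 3.455 × 0.2612 × 0.9743 = 0.87925
QRM→DRK→VLD→QRM: 0.9511 × 3.466 × 0.2641 = 0.87061
Maximum is JLT→DRK→QRM→JLT at 0.9004; no arbitrage — every cycle loses value.

0.9004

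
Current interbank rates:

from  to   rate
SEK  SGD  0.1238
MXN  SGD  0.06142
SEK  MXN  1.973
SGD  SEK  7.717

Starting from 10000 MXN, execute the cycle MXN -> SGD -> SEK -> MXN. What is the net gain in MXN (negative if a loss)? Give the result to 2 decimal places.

10000 MXN × 0.06142 = 614.2 SGD
614.2 SGD × 7.717 = 4739.7814 SEK
4739.7814 SEK × 1.973 = 9351.5887022 MXN
Net change: 9351.5887022 − 10000 = -648.4112978 MXN

-648.41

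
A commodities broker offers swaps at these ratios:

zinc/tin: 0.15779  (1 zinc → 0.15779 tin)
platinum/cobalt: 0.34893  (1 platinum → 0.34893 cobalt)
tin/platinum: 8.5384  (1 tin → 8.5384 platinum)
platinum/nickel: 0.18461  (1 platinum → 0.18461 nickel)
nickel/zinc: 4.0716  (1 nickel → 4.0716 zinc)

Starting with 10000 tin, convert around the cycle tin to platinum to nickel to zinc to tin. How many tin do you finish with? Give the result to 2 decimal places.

10000 tin × 8.5384 = 85384 platinum
85384 platinum × 0.18461 = 15762.74024 nickel
15762.74024 nickel × 4.0716 = 64179.573161184 zinc
64179.573161184 zinc × 0.15779 = 10126.89484910322336 tin

10126.89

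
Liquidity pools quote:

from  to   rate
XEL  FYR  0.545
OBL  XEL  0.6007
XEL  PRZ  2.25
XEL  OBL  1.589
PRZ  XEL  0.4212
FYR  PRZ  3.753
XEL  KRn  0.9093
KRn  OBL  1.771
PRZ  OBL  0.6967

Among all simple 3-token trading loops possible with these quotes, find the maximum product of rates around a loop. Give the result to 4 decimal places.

KRn→OBL→XEL→KRn: 1.771 × 0.6007 × 0.9093 = 0.96735
PRZ→OBL→XEL→PRZ: 0.6967 × 0.6007 × 2.25 = 0.94164
PRZ→XEL→FYR→PRZ: 0.4212 × 0.545 × 3.753 = 0.86152
Maximum is KRn→OBL→XEL→KRn at 0.9673; no arbitrage — every cycle loses value.

0.9673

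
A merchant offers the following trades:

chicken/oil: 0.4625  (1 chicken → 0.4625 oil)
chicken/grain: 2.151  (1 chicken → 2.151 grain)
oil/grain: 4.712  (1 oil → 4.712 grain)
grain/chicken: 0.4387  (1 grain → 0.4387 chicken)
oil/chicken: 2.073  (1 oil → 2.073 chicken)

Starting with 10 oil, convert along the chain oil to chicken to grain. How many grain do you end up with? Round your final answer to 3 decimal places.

44.590

10 oil × 2.073 = 20.73 chicken
20.73 chicken × 2.151 = 44.59023 grain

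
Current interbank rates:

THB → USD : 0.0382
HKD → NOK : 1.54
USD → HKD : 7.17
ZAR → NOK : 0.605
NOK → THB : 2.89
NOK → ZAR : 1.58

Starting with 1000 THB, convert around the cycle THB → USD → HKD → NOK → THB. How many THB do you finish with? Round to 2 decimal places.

1000 THB × 0.0382 = 38.2 USD
38.2 USD × 7.17 = 273.894 HKD
273.894 HKD × 1.54 = 421.79676 NOK
421.79676 NOK × 2.89 = 1218.9926364 THB

1218.99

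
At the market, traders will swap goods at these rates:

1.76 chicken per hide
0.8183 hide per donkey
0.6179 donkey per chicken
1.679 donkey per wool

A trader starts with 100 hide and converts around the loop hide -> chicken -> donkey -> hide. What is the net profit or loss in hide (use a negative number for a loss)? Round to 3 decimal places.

-11.010

100 hide × 1.76 = 176 chicken
176 chicken × 0.6179 = 108.7504 donkey
108.7504 donkey × 0.8183 = 88.99045232 hide
Net change: 88.99045232 − 100 = -11.00954768 hide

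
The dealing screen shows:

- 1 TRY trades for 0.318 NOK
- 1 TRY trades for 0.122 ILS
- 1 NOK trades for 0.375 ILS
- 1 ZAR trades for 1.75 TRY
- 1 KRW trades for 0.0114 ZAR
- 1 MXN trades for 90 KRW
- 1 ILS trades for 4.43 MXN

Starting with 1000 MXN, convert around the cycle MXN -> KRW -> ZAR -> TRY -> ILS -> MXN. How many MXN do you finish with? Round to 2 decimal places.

970.40

1000 MXN × 90 = 90000 KRW
90000 KRW × 0.0114 = 1026 ZAR
1026 ZAR × 1.75 = 1795.5 TRY
1795.5 TRY × 0.122 = 219.051 ILS
219.051 ILS × 4.43 = 970.39593 MXN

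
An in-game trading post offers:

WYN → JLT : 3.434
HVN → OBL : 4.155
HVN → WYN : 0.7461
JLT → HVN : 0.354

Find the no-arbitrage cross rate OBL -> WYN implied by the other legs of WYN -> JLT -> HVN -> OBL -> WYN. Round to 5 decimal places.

Known legs of the cycle: 3.434 × 0.354 × 4.155 = 5.05096758
For no arbitrage the full-cycle product must be 1, so the missing rate is 1 / 5.05096758 ≈ 0.1979819.

0.19798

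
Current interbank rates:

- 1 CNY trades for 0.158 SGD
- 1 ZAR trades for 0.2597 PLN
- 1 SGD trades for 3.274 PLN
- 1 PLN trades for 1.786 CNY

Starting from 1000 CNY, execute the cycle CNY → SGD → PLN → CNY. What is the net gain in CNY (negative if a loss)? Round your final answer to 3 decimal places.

1000 CNY × 0.158 = 158 SGD
158 SGD × 3.274 = 517.292 PLN
517.292 PLN × 1.786 = 923.883512 CNY
Net change: 923.883512 − 1000 = -76.116488 CNY

-76.116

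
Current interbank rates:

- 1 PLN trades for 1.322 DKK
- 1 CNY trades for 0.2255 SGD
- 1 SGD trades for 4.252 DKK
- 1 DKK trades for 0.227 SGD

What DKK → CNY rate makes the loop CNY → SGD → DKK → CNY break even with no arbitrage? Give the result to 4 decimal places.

1.0429

Known legs of the cycle: 0.2255 × 4.252 = 0.958826
For no arbitrage the full-cycle product must be 1, so the missing rate is 1 / 0.958826 ≈ 1.042942.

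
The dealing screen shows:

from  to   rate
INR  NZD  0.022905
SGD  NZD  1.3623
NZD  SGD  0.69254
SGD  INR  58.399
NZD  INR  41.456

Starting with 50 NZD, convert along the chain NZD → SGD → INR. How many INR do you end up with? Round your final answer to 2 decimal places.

2022.18

50 NZD × 0.69254 = 34.627 SGD
34.627 SGD × 58.399 = 2022.182173 INR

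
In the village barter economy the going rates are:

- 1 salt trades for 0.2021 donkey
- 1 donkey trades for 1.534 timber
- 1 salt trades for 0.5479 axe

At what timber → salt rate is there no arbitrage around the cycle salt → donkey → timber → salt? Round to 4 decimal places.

Known legs of the cycle: 0.2021 × 1.534 = 0.3100214
For no arbitrage the full-cycle product must be 1, so the missing rate is 1 / 0.3100214 ≈ 3.225584.

3.2256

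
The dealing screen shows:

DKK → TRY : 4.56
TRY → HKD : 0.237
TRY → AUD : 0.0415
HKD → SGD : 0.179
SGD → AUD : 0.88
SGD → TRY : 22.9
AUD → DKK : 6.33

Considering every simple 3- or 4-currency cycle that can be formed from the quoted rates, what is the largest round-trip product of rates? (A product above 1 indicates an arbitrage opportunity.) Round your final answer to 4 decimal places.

DKK→TRY→AUD→DKK: 4.56 × 0.0415 × 6.33 = 1.19789
HKD→SGD→TRY→HKD: 0.179 × 22.9 × 0.237 = 0.97149
Maximum is DKK→TRY→AUD→DKK at 1.1979; arbitrage exists.

1.1979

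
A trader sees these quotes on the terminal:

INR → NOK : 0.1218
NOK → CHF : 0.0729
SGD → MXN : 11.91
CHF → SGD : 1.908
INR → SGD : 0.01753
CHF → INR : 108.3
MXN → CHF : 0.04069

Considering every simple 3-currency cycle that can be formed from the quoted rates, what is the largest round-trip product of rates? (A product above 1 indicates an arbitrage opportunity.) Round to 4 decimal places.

INR→NOK→CHF→INR: 0.1218 × 0.0729 × 108.3 = 0.96162
MXN→CHF→SGD→MXN: 0.04069 × 1.908 × 11.91 = 0.92465
Maximum is INR→NOK→CHF→INR at 0.9616; no arbitrage — every cycle loses value.

0.9616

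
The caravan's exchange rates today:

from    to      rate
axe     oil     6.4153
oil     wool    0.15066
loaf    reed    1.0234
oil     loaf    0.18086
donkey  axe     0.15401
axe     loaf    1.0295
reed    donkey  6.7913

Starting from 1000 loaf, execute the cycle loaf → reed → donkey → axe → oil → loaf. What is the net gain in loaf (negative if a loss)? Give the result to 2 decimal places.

1000 loaf × 1.0234 = 1023.4 reed
1023.4 reed × 6.7913 = 6950.21642 donkey
6950.21642 donkey × 0.15401 = 1070.4028308442 axe
1070.4028308442 axe × 6.4153 = 6866.95528071479626 oil
6866.95528071479626 oil × 0.18086 = 1241.9575320700780515836 loaf
Net change: 1241.9575320700780515836 − 1000 = 241.9575320700780515836 loaf

241.96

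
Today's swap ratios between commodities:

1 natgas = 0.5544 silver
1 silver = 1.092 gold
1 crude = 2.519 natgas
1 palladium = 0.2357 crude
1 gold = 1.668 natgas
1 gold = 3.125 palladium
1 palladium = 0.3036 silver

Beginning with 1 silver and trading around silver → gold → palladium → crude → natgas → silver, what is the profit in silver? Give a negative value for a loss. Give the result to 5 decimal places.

1 silver × 1.092 = 1.092 gold
1.092 gold × 3.125 = 3.4125 palladium
3.4125 palladium × 0.2357 = 0.80432625 crude
0.80432625 crude × 2.519 = 2.02609782375 natgas
2.02609782375 natgas × 0.5544 = 1.123268633487 silver
Net change: 1.123268633487 − 1 = 0.123268633487 silver

0.12327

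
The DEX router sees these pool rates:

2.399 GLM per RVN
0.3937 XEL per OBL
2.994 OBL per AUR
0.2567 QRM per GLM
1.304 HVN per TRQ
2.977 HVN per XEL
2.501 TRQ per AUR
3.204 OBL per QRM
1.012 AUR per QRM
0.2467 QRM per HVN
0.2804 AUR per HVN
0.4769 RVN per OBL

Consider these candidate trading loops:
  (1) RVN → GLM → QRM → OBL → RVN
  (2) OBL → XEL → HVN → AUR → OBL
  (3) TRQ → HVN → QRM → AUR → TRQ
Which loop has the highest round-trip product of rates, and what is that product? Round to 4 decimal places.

(1) 2.399 × 0.2567 × 3.204 × 0.4769 = 0.94097
(2) 0.3937 × 2.977 × 0.2804 × 2.994 = 0.98395
(3) 1.304 × 0.2467 × 1.012 × 2.501 = 0.81422
Highest is cycle (2) at 0.9840 (≤1, no arbitrage).

0.9840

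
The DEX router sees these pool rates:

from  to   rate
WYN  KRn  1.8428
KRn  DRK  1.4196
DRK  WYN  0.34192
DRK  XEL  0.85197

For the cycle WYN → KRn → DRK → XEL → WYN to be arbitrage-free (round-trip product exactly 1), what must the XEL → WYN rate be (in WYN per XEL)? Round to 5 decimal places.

Known legs of the cycle: 1.8428 × 1.4196 × 0.85197 = 2.2287866445936
For no arbitrage the full-cycle product must be 1, so the missing rate is 1 / 2.2287866445936 ≈ 0.4486746.

0.44867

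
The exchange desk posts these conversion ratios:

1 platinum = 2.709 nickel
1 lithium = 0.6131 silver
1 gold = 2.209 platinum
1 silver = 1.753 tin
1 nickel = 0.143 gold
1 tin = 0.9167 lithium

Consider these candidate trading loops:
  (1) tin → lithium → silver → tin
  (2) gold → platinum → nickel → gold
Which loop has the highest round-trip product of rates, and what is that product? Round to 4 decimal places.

0.9852

(1) 0.9167 × 0.6131 × 1.753 = 0.98524
(2) 2.209 × 2.709 × 0.143 = 0.85574
Highest is cycle (1) at 0.9852 (≤1, no arbitrage).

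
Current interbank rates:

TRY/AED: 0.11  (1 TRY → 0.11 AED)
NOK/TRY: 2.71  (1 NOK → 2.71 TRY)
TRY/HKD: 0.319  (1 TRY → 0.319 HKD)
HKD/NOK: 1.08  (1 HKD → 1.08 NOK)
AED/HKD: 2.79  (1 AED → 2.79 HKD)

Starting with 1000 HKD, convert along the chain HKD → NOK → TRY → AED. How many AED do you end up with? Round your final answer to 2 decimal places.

1000 HKD × 1.08 = 1080 NOK
1080 NOK × 2.71 = 2926.8 TRY
2926.8 TRY × 0.11 = 321.948 AED

321.95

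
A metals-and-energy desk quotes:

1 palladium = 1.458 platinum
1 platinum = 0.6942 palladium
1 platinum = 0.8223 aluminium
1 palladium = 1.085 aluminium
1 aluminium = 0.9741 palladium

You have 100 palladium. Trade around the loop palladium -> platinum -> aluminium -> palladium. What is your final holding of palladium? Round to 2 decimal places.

116.79

100 palladium × 1.458 = 145.8 platinum
145.8 platinum × 0.8223 = 119.89134 aluminium
119.89134 aluminium × 0.9741 = 116.786154294 palladium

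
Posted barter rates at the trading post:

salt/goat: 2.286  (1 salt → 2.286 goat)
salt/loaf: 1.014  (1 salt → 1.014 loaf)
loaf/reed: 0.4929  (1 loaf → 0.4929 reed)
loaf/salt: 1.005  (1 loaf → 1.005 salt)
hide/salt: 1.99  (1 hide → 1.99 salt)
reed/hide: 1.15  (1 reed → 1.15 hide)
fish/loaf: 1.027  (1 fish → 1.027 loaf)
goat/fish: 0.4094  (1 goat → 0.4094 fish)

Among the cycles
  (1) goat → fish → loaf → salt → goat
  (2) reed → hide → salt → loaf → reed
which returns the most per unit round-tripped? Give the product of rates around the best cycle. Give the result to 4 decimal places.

(1) 0.4094 × 1.027 × 1.005 × 2.286 = 0.96596
(2) 1.15 × 1.99 × 1.014 × 0.4929 = 1.14379
Highest is cycle (2) at 1.1438 (>1, arbitrage).

1.1438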